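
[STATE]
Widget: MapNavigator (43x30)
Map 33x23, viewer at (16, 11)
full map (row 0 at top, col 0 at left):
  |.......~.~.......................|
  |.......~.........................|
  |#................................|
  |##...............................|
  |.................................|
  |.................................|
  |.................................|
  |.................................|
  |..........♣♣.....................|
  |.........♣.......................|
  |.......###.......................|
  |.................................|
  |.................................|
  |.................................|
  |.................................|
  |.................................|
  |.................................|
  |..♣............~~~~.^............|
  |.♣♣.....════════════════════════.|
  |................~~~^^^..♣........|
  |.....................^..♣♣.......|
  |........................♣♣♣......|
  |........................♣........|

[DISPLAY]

                                           
                                           
                                           
                                           
     .......~.~.......................     
     .......~.........................     
     #................................     
     ##...............................     
     .................................     
     .................................     
     .................................     
     .................................     
     ..........♣♣.....................     
     .........♣.......................     
     .......###.......................     
     ................@................     
     .................................     
     .................................     
     .................................     
     .................................     
     .................................     
     ..♣............~~~~.^............     
     .♣♣.....════════════════════════.     
     ................~~~^^^..♣........     
     .....................^..♣♣.......     
     ........................♣♣♣......     
     ........................♣........     
                                           
                                           
                                           


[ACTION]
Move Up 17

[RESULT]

                                           
                                           
                                           
                                           
                                           
                                           
                                           
                                           
                                           
                                           
                                           
                                           
                                           
                                           
                                           
     .......~.~......@................     
     .......~.........................     
     #................................     
     ##...............................     
     .................................     
     .................................     
     .................................     
     .................................     
     ..........♣♣.....................     
     .........♣.......................     
     .......###.......................     
     .................................     
     .................................     
     .................................     
     .................................     


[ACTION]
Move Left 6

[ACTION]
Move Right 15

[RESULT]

                                           
                                           
                                           
                                           
                                           
                                           
                                           
                                           
                                           
                                           
                                           
                                           
                                           
                                           
                                           
...~.~...............@.......              
...~.........................              
.............................              
.............................              
.............................              
.............................              
.............................              
.............................              
......♣♣.....................              
.....♣.......................              
...###.......................              
.............................              
.............................              
.............................              
.............................              


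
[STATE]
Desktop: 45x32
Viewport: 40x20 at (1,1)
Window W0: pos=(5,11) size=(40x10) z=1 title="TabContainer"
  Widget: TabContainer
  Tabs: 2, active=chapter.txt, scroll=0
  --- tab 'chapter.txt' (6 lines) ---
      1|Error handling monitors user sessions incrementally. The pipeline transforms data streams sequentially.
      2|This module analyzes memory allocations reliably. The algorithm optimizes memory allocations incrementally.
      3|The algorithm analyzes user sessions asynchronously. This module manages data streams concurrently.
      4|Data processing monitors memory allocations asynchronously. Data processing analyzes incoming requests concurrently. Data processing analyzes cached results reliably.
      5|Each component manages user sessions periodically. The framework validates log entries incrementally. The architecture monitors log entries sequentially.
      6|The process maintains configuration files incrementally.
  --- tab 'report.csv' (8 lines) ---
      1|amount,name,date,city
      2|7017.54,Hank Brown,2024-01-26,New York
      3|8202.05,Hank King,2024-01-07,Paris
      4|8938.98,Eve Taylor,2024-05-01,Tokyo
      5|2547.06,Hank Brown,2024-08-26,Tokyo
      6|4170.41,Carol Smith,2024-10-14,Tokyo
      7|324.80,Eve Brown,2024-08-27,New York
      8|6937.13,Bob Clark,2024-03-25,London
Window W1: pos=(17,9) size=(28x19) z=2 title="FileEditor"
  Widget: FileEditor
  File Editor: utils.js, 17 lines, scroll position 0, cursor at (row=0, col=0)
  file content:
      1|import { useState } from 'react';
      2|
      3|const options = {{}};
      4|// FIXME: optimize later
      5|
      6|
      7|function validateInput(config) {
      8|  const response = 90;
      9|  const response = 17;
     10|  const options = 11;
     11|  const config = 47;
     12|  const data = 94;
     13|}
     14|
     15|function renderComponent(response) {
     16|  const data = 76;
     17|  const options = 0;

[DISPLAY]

                                        
                                        
                                        
                                        
                                        
                                        
                                        
                                        
                ┏━━━━━━━━━━━━━━━━━━━━━━━
                ┃ FileEditor            
    ┏━━━━━━━━━━━┠───────────────────────
    ┃ TabContain┃█mport { useState } fro
    ┠───────────┃                       
    ┃[chapter.tx┃const options = {{}};  
    ┃───────────┃// FIXME: optimize late
    ┃Error handl┃                       
    ┃This module┃                       
    ┃The algorit┃function validateInput(
    ┃Data proces┃  const response = 90; 
    ┗━━━━━━━━━━━┃  const response = 17; 


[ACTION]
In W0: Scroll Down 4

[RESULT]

                                        
                                        
                                        
                                        
                                        
                                        
                                        
                                        
                ┏━━━━━━━━━━━━━━━━━━━━━━━
                ┃ FileEditor            
    ┏━━━━━━━━━━━┠───────────────────────
    ┃ TabContain┃█mport { useState } fro
    ┠───────────┃                       
    ┃[chapter.tx┃const options = {{}};  
    ┃───────────┃// FIXME: optimize late
    ┃Each compon┃                       
    ┃The process┃                       
    ┃           ┃function validateInput(
    ┃           ┃  const response = 90; 
    ┗━━━━━━━━━━━┃  const response = 17; 


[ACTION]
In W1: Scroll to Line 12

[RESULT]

                                        
                                        
                                        
                                        
                                        
                                        
                                        
                                        
                ┏━━━━━━━━━━━━━━━━━━━━━━━
                ┃ FileEditor            
    ┏━━━━━━━━━━━┠───────────────────────
    ┃ TabContain┃const options = {{}};  
    ┠───────────┃// FIXME: optimize late
    ┃[chapter.tx┃                       
    ┃───────────┃                       
    ┃Each compon┃function validateInput(
    ┃The process┃  const response = 90; 
    ┃           ┃  const response = 17; 
    ┃           ┃  const options = 11;  
    ┗━━━━━━━━━━━┃  const config = 47;   


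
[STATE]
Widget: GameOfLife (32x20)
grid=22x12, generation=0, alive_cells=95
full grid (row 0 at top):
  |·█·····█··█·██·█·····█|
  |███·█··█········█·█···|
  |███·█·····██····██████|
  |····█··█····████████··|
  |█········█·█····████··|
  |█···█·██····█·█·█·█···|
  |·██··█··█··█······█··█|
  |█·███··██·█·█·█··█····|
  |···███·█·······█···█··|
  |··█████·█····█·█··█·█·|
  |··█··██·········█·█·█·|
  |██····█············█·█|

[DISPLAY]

Gen: 0                          
·█·····█··█·██·█·····█          
███·█··█········█·█···          
███·█·····██····██████          
····█··█····████████··          
█········█·█····████··          
█···█·██····█·█·█·█···          
·██··█··█··█······█··█          
█·███··██·█·█·█··█····          
···███·█·······█···█··          
··█████·█····█·█··█·█·          
··█··██·········█·█·█·          
██····█············█·█          
                                
                                
                                
                                
                                
                                
                                


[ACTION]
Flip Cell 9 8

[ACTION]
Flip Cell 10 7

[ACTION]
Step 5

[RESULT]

Gen: 5                          
·████·················          
█···█·········█·······          
█·██·█········██······          
█···███··█····█·█·····          
··········█····█······          
·········█············          
·····█·██·············          
█·█·██················          
███·██················          
█··█··█···············          
·██···················          
······················          
                                
                                
                                
                                
                                
                                
                                


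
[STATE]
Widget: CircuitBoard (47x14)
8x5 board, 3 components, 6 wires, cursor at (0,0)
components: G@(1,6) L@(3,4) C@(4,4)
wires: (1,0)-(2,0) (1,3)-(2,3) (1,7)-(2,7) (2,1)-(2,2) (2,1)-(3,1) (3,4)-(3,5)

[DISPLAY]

   0 1 2 3 4 5 6 7                             
0  [.]                                         
                                               
1   ·           ·           G   ·              
    │           │               │              
2   ·   · ─ ·   ·               ·              
        │                                      
3       ·           L ─ ·                      
                                               
4                   C                          
Cursor: (0,0)                                  
                                               
                                               
                                               


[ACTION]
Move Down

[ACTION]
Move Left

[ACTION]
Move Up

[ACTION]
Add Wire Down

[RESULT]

   0 1 2 3 4 5 6 7                             
0  [.]                                         
    │                                          
1   ·           ·           G   ·              
    │           │               │              
2   ·   · ─ ·   ·               ·              
        │                                      
3       ·           L ─ ·                      
                                               
4                   C                          
Cursor: (0,0)                                  
                                               
                                               
                                               


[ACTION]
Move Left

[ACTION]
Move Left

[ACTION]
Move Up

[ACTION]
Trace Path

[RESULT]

   0 1 2 3 4 5 6 7                             
0  [.]                                         
    │                                          
1   ·           ·           G   ·              
    │           │               │              
2   ·   · ─ ·   ·               ·              
        │                                      
3       ·           L ─ ·                      
                                               
4                   C                          
Cursor: (0,0)  Trace: Path with 3 nodes, no com
                                               
                                               
                                               


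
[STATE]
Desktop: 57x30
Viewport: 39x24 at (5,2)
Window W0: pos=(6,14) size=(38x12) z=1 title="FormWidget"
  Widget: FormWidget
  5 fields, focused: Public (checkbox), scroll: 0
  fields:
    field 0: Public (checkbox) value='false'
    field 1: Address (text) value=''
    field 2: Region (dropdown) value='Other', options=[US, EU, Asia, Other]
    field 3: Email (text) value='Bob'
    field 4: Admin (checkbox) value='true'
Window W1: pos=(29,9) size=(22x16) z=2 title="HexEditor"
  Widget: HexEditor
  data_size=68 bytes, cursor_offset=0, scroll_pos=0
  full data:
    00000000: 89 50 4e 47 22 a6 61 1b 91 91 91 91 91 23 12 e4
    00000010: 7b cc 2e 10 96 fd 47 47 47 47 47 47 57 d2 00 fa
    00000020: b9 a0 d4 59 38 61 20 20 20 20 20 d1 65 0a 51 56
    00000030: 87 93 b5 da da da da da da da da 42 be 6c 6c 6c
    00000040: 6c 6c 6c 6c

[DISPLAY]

                                       
                                       
                                       
                                       
                                       
                                       
                                       
                        ┏━━━━━━━━━━━━━━
                        ┃ HexEditor    
                        ┠──────────────
                        ┃00000000  89 5
                        ┃00000010  7b c
 ┏━━━━━━━━━━━━━━━━━━━━━━┃00000020  b9 a
 ┃ FormWidget           ┃00000030  87 9
 ┠──────────────────────┃00000040  6c 6
 ┃> Public:     [ ]     ┃              
 ┃  Address:    [       ┃              
 ┃  Region:     [Other  ┃              
 ┃  Email:      [Bob    ┃              
 ┃  Admin:      [x]     ┃              
 ┃                      ┃              
 ┃                      ┃              
 ┃                      ┗━━━━━━━━━━━━━━
 ┗━━━━━━━━━━━━━━━━━━━━━━━━━━━━━━━━━━━━┛


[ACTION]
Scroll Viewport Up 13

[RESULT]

                                       
                                       
                                       
                                       
                                       
                                       
                                       
                                       
                                       
                        ┏━━━━━━━━━━━━━━
                        ┃ HexEditor    
                        ┠──────────────
                        ┃00000000  89 5
                        ┃00000010  7b c
 ┏━━━━━━━━━━━━━━━━━━━━━━┃00000020  b9 a
 ┃ FormWidget           ┃00000030  87 9
 ┠──────────────────────┃00000040  6c 6
 ┃> Public:     [ ]     ┃              
 ┃  Address:    [       ┃              
 ┃  Region:     [Other  ┃              
 ┃  Email:      [Bob    ┃              
 ┃  Admin:      [x]     ┃              
 ┃                      ┃              
 ┃                      ┃              


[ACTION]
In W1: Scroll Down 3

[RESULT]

                                       
                                       
                                       
                                       
                                       
                                       
                                       
                                       
                                       
                        ┏━━━━━━━━━━━━━━
                        ┃ HexEditor    
                        ┠──────────────
                        ┃00000030  87 9
                        ┃00000040  6c 6
 ┏━━━━━━━━━━━━━━━━━━━━━━┃              
 ┃ FormWidget           ┃              
 ┠──────────────────────┃              
 ┃> Public:     [ ]     ┃              
 ┃  Address:    [       ┃              
 ┃  Region:     [Other  ┃              
 ┃  Email:      [Bob    ┃              
 ┃  Admin:      [x]     ┃              
 ┃                      ┃              
 ┃                      ┃              


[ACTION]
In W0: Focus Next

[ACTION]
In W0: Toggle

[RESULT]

                                       
                                       
                                       
                                       
                                       
                                       
                                       
                                       
                                       
                        ┏━━━━━━━━━━━━━━
                        ┃ HexEditor    
                        ┠──────────────
                        ┃00000030  87 9
                        ┃00000040  6c 6
 ┏━━━━━━━━━━━━━━━━━━━━━━┃              
 ┃ FormWidget           ┃              
 ┠──────────────────────┃              
 ┃  Public:     [ ]     ┃              
 ┃> Address:    [       ┃              
 ┃  Region:     [Other  ┃              
 ┃  Email:      [Bob    ┃              
 ┃  Admin:      [x]     ┃              
 ┃                      ┃              
 ┃                      ┃              


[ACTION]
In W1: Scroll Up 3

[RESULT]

                                       
                                       
                                       
                                       
                                       
                                       
                                       
                                       
                                       
                        ┏━━━━━━━━━━━━━━
                        ┃ HexEditor    
                        ┠──────────────
                        ┃00000000  89 5
                        ┃00000010  7b c
 ┏━━━━━━━━━━━━━━━━━━━━━━┃00000020  b9 a
 ┃ FormWidget           ┃00000030  87 9
 ┠──────────────────────┃00000040  6c 6
 ┃  Public:     [ ]     ┃              
 ┃> Address:    [       ┃              
 ┃  Region:     [Other  ┃              
 ┃  Email:      [Bob    ┃              
 ┃  Admin:      [x]     ┃              
 ┃                      ┃              
 ┃                      ┃              


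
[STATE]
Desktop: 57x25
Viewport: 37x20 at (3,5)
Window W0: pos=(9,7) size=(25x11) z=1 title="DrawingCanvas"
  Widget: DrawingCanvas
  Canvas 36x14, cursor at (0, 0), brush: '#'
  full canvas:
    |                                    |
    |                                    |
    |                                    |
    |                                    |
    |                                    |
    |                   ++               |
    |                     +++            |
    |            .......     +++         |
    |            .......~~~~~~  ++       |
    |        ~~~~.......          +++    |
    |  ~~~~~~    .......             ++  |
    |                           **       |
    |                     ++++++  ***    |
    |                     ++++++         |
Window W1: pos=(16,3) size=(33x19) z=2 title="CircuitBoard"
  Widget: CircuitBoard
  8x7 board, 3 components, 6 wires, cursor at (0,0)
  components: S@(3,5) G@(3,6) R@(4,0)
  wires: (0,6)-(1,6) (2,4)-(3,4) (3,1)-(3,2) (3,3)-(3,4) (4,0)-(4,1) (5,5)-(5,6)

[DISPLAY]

             ┠───────────────────────
             ┃   0 1 2 3 4 5 6 7     
      ┏━━━━━━┃0  [.]                 
      ┃ Drawi┃                       
      ┠──────┃1                      
      ┃+     ┃                       
      ┃      ┃2                   ·  
      ┃      ┃                    │  
      ┃      ┃3       · ─ ·   · ─ ·  
      ┃      ┃                       
      ┃      ┃4   R ─ ·              
      ┃      ┃                       
      ┗━━━━━━┃5                      
             ┃                       
             ┃6                      
             ┃Cursor: (0,0)          
             ┗━━━━━━━━━━━━━━━━━━━━━━━
                                     
                                     
                                     


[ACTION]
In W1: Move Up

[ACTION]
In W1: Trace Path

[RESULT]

             ┠───────────────────────
             ┃   0 1 2 3 4 5 6 7     
      ┏━━━━━━┃0  [.]                 
      ┃ Drawi┃                       
      ┠──────┃1                      
      ┃+     ┃                       
      ┃      ┃2                   ·  
      ┃      ┃                    │  
      ┃      ┃3       · ─ ·   · ─ ·  
      ┃      ┃                       
      ┃      ┃4   R ─ ·              
      ┃      ┃                       
      ┗━━━━━━┃5                      
             ┃                       
             ┃6                      
             ┃Cursor: (0,0)  Trace: N
             ┗━━━━━━━━━━━━━━━━━━━━━━━
                                     
                                     
                                     


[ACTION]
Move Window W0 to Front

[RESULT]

             ┠───────────────────────
             ┃   0 1 2 3 4 5 6 7     
      ┏━━━━━━━━━━━━━━━━━━━━━━━┓      
      ┃ DrawingCanvas         ┃      
      ┠───────────────────────┨      
      ┃+                      ┃      
      ┃                       ┃   ·  
      ┃                       ┃   │  
      ┃                       ┃ ─ ·  
      ┃                       ┃      
      ┃                   ++  ┃      
      ┃                     ++┃      
      ┗━━━━━━━━━━━━━━━━━━━━━━━┛      
             ┃                       
             ┃6                      
             ┃Cursor: (0,0)  Trace: N
             ┗━━━━━━━━━━━━━━━━━━━━━━━
                                     
                                     
                                     


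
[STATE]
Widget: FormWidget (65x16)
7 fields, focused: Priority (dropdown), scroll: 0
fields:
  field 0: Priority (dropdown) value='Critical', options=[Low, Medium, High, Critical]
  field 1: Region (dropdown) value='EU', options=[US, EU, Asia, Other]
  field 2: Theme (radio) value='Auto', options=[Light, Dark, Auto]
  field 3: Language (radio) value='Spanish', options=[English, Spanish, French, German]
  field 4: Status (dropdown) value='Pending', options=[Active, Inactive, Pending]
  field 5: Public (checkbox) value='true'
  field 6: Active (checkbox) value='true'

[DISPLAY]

> Priority:   [Critical                                        ▼]
  Region:     [EU                                              ▼]
  Theme:      ( ) Light  ( ) Dark  (●) Auto                      
  Language:   ( ) English  (●) Spanish  ( ) French  ( ) German   
  Status:     [Pending                                         ▼]
  Public:     [x]                                                
  Active:     [x]                                                
                                                                 
                                                                 
                                                                 
                                                                 
                                                                 
                                                                 
                                                                 
                                                                 
                                                                 


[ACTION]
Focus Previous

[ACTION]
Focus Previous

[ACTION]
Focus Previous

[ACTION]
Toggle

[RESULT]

  Priority:   [Critical                                        ▼]
  Region:     [EU                                              ▼]
  Theme:      ( ) Light  ( ) Dark  (●) Auto                      
  Language:   ( ) English  (●) Spanish  ( ) French  ( ) German   
> Status:     [Pending                                         ▼]
  Public:     [x]                                                
  Active:     [x]                                                
                                                                 
                                                                 
                                                                 
                                                                 
                                                                 
                                                                 
                                                                 
                                                                 
                                                                 


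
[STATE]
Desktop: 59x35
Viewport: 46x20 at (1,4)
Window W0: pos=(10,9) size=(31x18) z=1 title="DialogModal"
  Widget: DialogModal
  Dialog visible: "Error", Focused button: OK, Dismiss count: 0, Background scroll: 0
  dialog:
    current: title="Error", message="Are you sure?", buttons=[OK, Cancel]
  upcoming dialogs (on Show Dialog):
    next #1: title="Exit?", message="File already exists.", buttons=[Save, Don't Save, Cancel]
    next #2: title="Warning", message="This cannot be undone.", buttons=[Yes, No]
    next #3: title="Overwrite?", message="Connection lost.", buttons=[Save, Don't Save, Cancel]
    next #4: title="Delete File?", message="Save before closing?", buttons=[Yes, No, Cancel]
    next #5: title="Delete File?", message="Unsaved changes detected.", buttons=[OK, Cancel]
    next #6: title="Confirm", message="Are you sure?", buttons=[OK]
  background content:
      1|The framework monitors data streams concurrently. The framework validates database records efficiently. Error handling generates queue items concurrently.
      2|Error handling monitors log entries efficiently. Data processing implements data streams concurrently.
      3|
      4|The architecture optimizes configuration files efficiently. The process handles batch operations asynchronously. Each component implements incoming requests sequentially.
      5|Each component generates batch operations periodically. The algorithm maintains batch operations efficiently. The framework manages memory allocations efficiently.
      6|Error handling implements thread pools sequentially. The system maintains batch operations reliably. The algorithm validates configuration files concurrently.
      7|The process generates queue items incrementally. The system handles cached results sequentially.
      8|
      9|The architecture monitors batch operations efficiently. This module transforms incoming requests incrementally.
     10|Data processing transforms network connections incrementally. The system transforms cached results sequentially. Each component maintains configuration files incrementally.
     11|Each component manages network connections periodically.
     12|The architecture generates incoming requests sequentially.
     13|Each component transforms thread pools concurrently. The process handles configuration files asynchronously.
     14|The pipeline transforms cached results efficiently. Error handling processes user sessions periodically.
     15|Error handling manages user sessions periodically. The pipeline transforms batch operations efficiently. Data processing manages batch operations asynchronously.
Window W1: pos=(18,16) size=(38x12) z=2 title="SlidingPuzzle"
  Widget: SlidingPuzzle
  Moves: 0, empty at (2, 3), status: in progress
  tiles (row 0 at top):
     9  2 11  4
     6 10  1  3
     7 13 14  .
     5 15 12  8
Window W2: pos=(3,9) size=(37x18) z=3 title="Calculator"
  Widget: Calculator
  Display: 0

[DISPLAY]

                                              
                                              
                                              
                                              
                                              
  ┏━━━━━━━━━━━━━━━━━━━━━━━━━━━━━━━━━━━┓┓      
  ┃ Calculator                        ┃┃      
  ┠───────────────────────────────────┨┨      
  ┃                                  0┃┃      
  ┃┌───┬───┬───┬───┐                  ┃┃      
  ┃│ 7 │ 8 │ 9 │ ÷ │                  ┃┃      
  ┃├───┼───┼───┼───┤                  ┃┃      
  ┃│ 4 │ 5 │ 6 │ × │                  ┃━━━━━━━
  ┃├───┼───┼───┼───┤                  ┃       
  ┃│ 1 │ 2 │ 3 │ - │                  ┃───────
  ┃├───┼───┼───┼───┤                  ┃       
  ┃│ 0 │ . │ = │ + │                  ┃       
  ┃├───┼───┼───┼───┤                  ┃       
  ┃│ C │ MC│ MR│ M+│                  ┃       
  ┃└───┴───┴───┴───┘                  ┃       


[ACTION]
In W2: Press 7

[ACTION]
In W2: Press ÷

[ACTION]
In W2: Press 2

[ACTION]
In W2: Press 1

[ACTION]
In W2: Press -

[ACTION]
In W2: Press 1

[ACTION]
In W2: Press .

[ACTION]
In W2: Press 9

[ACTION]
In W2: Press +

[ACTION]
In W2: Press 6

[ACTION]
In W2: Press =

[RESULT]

                                              
                                              
                                              
                                              
                                              
  ┏━━━━━━━━━━━━━━━━━━━━━━━━━━━━━━━━━━━┓┓      
  ┃ Calculator                        ┃┃      
  ┠───────────────────────────────────┨┨      
  ┃                        4.433333333┃┃      
  ┃┌───┬───┬───┬───┐                  ┃┃      
  ┃│ 7 │ 8 │ 9 │ ÷ │                  ┃┃      
  ┃├───┼───┼───┼───┤                  ┃┃      
  ┃│ 4 │ 5 │ 6 │ × │                  ┃━━━━━━━
  ┃├───┼───┼───┼───┤                  ┃       
  ┃│ 1 │ 2 │ 3 │ - │                  ┃───────
  ┃├───┼───┼───┼───┤                  ┃       
  ┃│ 0 │ . │ = │ + │                  ┃       
  ┃├───┼───┼───┼───┤                  ┃       
  ┃│ C │ MC│ MR│ M+│                  ┃       
  ┃└───┴───┴───┴───┘                  ┃       


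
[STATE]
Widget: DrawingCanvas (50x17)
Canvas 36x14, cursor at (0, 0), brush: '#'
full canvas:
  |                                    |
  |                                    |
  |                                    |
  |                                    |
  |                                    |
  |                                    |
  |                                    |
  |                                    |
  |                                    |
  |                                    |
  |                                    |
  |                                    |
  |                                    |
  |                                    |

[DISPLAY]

+                                                 
                                                  
                                                  
                                                  
                                                  
                                                  
                                                  
                                                  
                                                  
                                                  
                                                  
                                                  
                                                  
                                                  
                                                  
                                                  
                                                  


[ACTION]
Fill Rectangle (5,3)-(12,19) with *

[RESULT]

+                                                 
                                                  
                                                  
                                                  
                                                  
   *****************                              
   *****************                              
   *****************                              
   *****************                              
   *****************                              
   *****************                              
   *****************                              
   *****************                              
                                                  
                                                  
                                                  
                                                  


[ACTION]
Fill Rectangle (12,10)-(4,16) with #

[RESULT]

+                                                 
                                                  
                                                  
                                                  
          #######                                 
   *******#######***                              
   *******#######***                              
   *******#######***                              
   *******#######***                              
   *******#######***                              
   *******#######***                              
   *******#######***                              
   *******#######***                              
                                                  
                                                  
                                                  
                                                  


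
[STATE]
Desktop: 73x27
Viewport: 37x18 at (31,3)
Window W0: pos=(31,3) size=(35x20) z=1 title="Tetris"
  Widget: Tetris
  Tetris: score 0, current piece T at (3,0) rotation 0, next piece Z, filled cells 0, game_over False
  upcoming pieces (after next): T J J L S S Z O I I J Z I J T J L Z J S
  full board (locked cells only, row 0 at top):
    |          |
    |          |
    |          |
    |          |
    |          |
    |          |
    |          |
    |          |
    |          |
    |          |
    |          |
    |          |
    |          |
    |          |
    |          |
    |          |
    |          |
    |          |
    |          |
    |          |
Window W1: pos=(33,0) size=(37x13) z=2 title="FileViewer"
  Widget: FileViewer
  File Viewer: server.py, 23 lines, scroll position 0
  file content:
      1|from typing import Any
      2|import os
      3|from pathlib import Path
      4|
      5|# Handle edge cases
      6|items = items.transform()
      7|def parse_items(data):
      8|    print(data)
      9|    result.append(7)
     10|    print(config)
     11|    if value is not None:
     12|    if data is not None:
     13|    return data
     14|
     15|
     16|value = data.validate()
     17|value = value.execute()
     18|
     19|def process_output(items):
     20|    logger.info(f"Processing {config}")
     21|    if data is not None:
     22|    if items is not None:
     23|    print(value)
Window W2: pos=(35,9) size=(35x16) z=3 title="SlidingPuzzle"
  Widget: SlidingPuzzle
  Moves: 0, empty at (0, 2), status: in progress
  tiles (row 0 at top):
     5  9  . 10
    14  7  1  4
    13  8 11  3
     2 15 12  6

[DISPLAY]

┏━┃from typing import Any            
┃ ┃import os                         
┠─┃from pathlib import Path          
┃ ┃                                  
┃ ┃# Handle edge cases               
┃ ┃items = items.transform()         
┃ ┃d┏━━━━━━━━━━━━━━━━━━━━━━━━━━━━━━━━
┃ ┃ ┃ SlidingPuzzle                  
┃ ┃ ┠────────────────────────────────
┃ ┗━┃┌────┬────┬────┬────┐           
┃   ┃│  5 │  9 │    │ 10 │           
┃   ┃├────┼────┼────┼────┤           
┃   ┃│ 14 │  7 │  1 │  4 │           
┃   ┃├────┼────┼────┼────┤           
┃   ┃│ 13 │  8 │ 11 │  3 │           
┃   ┃├────┼────┼────┼────┤           
┃   ┃│  2 │ 15 │ 12 │  6 │           
┃   ┃└────┴────┴────┴────┘           


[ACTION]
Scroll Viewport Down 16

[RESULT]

┃ ┃d┏━━━━━━━━━━━━━━━━━━━━━━━━━━━━━━━━
┃ ┃ ┃ SlidingPuzzle                  
┃ ┃ ┠────────────────────────────────
┃ ┗━┃┌────┬────┬────┬────┐           
┃   ┃│  5 │  9 │    │ 10 │           
┃   ┃├────┼────┼────┼────┤           
┃   ┃│ 14 │  7 │  1 │  4 │           
┃   ┃├────┼────┼────┼────┤           
┃   ┃│ 13 │  8 │ 11 │  3 │           
┃   ┃├────┼────┼────┼────┤           
┃   ┃│  2 │ 15 │ 12 │  6 │           
┃   ┃└────┴────┴────┴────┘           
┃   ┃Moves: 0                        
┗━━━┃                                
    ┃                                
    ┗━━━━━━━━━━━━━━━━━━━━━━━━━━━━━━━━
                                     
                                     


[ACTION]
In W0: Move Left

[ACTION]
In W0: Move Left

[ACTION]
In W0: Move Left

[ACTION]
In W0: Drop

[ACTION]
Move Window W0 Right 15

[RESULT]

  ┃d┏━━━━━━━━━━━━━━━━━━━━━━━━━━━━━━━━
  ┃ ┃ SlidingPuzzle                  
  ┃ ┠────────────────────────────────
  ┗━┃┌────┬────┬────┬────┐           
    ┃│  5 │  9 │    │ 10 │           
    ┃├────┼────┼────┼────┤           
    ┃│ 14 │  7 │  1 │  4 │           
    ┃├────┼────┼────┼────┤           
    ┃│ 13 │  8 │ 11 │  3 │           
    ┃├────┼────┼────┼────┤           
    ┃│  2 │ 15 │ 12 │  6 │           
    ┃└────┴────┴────┴────┘           
    ┃Moves: 0                        
    ┃                                
    ┃                                
    ┗━━━━━━━━━━━━━━━━━━━━━━━━━━━━━━━━
                                     
                                     
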